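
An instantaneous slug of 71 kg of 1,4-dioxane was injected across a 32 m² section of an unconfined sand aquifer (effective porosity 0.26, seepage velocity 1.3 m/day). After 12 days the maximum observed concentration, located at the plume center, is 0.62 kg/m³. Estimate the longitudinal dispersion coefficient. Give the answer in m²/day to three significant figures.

1.26 m²/day

At the plume center C_max = M/(n_e·A·√(4πDt)), so D = M²/(4πt·(n_e·A·C_max)²).
n_e·A·C_max = 0.26 × 32 × 0.62 = 5.158 kg/m.
D = 71²/(4π × 12 × 5.158²) = 1.26 m²/day.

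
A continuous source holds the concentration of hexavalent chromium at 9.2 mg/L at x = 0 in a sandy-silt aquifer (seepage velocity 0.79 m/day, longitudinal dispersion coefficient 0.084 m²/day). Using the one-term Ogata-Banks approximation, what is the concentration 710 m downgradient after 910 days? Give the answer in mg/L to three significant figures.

For a continuous step input, C/C₀ ≈ ½·erfc((x−vt)/(2√(Dt))).
vt = 0.79 × 910 = 718.9 m and 2√(Dt) = 2√(0.084 × 910) = 17.49 m.
Argument (x−vt)/(2√(Dt)) = (710 − 718.9)/17.49 = -0.5089; ½·erfc(-0.5089) = 0.7641.
C = 9.2 × 0.7641 = 7.03 mg/L.

7.03 mg/L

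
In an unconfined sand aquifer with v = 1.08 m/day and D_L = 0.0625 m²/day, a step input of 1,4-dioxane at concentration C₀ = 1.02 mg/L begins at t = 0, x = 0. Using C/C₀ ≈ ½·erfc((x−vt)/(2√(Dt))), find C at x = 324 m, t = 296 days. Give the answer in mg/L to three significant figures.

For a continuous step input, C/C₀ ≈ ½·erfc((x−vt)/(2√(Dt))).
vt = 1.08 × 296 = 319.68 m and 2√(Dt) = 2√(0.0625 × 296) = 8.602 m.
Argument (x−vt)/(2√(Dt)) = (324 − 319.68)/8.602 = 0.5022; ½·erfc(0.5022) = 0.2388.
C = 1.02 × 0.2388 = 0.244 mg/L.

0.244 mg/L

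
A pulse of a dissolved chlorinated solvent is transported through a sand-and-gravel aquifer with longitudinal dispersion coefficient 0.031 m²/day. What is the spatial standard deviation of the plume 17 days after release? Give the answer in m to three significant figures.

1.03 m

Dispersive spreading gives a Gaussian with σ² = 2Dt; advection only shifts the center.
σ = √(2 × 0.031 × 17) = 1.03 m.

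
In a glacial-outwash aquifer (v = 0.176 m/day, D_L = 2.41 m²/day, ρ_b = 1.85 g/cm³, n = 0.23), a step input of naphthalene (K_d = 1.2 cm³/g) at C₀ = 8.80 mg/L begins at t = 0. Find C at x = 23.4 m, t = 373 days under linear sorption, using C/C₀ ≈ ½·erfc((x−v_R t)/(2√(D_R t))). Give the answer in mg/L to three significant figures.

Retardation factor R = 1 + ρ_b·K_d/n = 1 + 1.85 × 1.2/0.23 = 10.65.
Sorption retards both mechanisms: v_R = v/R = 0.01653 m/day, D_R = D/R = 0.2263 m²/day.
v_R·t = 0.01653 × 373 = 6.16569 m; 2√(D_R t) = 18.37 m; argument = (23.4 − 6.16569)/18.37 = 0.9382.
C = C₀ × ½·erfc(0.9382) = 8.80 × 0.09228 = 0.812 mg/L.

0.812 mg/L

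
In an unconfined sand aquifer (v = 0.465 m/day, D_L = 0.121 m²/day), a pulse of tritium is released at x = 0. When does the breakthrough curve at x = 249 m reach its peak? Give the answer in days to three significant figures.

For the 1D instantaneous-source solution, setting ∂C/∂t = 0 at fixed x gives v²t² + 2Dt − x² = 0, so t = (√(D² + v²x²) − D)/v².
√(D² + v²x²) = √(0.121² + 0.465² × 249²) = 115.8; v² = 0.216225.
t = (115.8 − 0.121)/0.216225 = 535 days (vs. the pure-advection estimate x/v = 535 d).

535 days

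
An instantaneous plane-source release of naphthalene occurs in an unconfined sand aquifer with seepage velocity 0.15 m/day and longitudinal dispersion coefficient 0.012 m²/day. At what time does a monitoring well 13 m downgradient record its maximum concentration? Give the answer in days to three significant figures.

86.1 days

For the 1D instantaneous-source solution, setting ∂C/∂t = 0 at fixed x gives v²t² + 2Dt − x² = 0, so t = (√(D² + v²x²) − D)/v².
√(D² + v²x²) = √(0.012² + 0.15² × 13²) = 1.950; v² = 0.0225.
t = (1.950 − 0.012)/0.0225 = 86.1 days (vs. the pure-advection estimate x/v = 86.7 d).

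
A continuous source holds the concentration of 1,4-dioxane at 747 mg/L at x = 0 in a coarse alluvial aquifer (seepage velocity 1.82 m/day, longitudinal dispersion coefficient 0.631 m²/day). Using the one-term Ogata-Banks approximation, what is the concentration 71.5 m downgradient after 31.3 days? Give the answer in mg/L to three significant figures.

7.75 mg/L

For a continuous step input, C/C₀ ≈ ½·erfc((x−vt)/(2√(Dt))).
vt = 1.82 × 31.3 = 56.966 m and 2√(Dt) = 2√(0.631 × 31.3) = 8.888 m.
Argument (x−vt)/(2√(Dt)) = (71.5 − 56.966)/8.888 = 1.635; ½·erfc(1.635) = 0.01038.
C = 747 × 0.01038 = 7.75 mg/L.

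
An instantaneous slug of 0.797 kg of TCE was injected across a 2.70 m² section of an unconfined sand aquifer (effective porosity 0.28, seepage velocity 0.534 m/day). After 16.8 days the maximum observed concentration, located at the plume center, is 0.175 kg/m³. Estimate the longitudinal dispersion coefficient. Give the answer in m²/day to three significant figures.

At the plume center C_max = M/(n_e·A·√(4πDt)), so D = M²/(4πt·(n_e·A·C_max)²).
n_e·A·C_max = 0.28 × 2.70 × 0.175 = 0.1323 kg/m.
D = 0.797²/(4π × 16.8 × 0.1323²) = 0.172 m²/day.

0.172 m²/day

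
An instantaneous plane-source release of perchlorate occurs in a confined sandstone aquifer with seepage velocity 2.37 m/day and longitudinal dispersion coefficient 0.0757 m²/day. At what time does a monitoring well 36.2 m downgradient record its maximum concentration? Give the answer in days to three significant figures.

15.3 days

For the 1D instantaneous-source solution, setting ∂C/∂t = 0 at fixed x gives v²t² + 2Dt − x² = 0, so t = (√(D² + v²x²) − D)/v².
√(D² + v²x²) = √(0.0757² + 2.37² × 36.2²) = 85.79; v² = 5.6169.
t = (85.79 − 0.0757)/5.6169 = 15.3 days (vs. the pure-advection estimate x/v = 15.3 d).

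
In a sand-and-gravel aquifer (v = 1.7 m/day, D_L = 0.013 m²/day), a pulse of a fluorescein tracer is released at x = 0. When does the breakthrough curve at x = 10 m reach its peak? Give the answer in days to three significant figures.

For the 1D instantaneous-source solution, setting ∂C/∂t = 0 at fixed x gives v²t² + 2Dt − x² = 0, so t = (√(D² + v²x²) − D)/v².
√(D² + v²x²) = √(0.013² + 1.7² × 10²) = 17.00; v² = 2.89.
t = (17.00 − 0.013)/2.89 = 5.88 days (vs. the pure-advection estimate x/v = 5.88 d).

5.88 days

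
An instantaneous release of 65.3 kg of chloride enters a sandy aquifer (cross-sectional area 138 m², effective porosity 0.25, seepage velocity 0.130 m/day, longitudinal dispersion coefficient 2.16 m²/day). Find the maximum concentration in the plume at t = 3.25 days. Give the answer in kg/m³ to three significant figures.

The peak of an instantaneous 1D plume sits at x = vt; there the Gaussian factor is 1 and C_max = M/(n_e·A·√(4πDt)), where n_e·A is the pore area the mass is dissolved in.
√(4πDt) = √(4π × 2.16 × 3.25) = 9.392 m, so C_max = 65.3/(0.25 × 138 × 9.392) = 0.202 kg/m³.

0.202 kg/m³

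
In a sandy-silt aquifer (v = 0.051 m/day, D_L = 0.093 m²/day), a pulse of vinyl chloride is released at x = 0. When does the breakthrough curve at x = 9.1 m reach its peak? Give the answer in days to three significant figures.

146 days

For the 1D instantaneous-source solution, setting ∂C/∂t = 0 at fixed x gives v²t² + 2Dt − x² = 0, so t = (√(D² + v²x²) − D)/v².
√(D² + v²x²) = √(0.093² + 0.051² × 9.1²) = 0.4733; v² = 0.002601.
t = (0.4733 − 0.093)/0.002601 = 146 days (vs. the pure-advection estimate x/v = 178 d).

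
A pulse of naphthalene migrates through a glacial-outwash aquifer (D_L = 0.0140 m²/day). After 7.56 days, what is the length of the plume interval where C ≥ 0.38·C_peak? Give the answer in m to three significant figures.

1.28 m

The plume is Gaussian with σ = √(2Dt) = √(2 × 0.0140 × 7.56) = 0.4601 m.
C/C_peak = exp(−Δx²/(2σ²)) = 0.38 ⇒ Δx = σ·√(−2 ln 0.38) = 0.4601 × 1.391 = 0.6400 m.
Width = 2Δx = 1.28 m.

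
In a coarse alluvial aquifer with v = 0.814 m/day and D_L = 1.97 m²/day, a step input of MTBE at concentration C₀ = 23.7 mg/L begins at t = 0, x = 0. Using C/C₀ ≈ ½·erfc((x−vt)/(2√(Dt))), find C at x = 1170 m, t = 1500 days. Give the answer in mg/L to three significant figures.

17.7 mg/L

For a continuous step input, C/C₀ ≈ ½·erfc((x−vt)/(2√(Dt))).
vt = 0.814 × 1500 = 1221 m and 2√(Dt) = 2√(1.97 × 1500) = 108.7 m.
Argument (x−vt)/(2√(Dt)) = (1170 − 1221)/108.7 = -0.4692; ½·erfc(-0.4692) = 0.7465.
C = 23.7 × 0.7465 = 17.7 mg/L.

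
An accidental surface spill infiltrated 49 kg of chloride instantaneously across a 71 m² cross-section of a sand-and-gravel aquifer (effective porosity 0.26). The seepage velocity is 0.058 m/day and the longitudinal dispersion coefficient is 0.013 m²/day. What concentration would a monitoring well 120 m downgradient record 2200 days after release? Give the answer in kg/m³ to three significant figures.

For an instantaneous plane source, C(x,t) = M/(n_e·A·√(4πDt)) · exp(−(x−vt)²/(4Dt)), with n_e·A the pore (flow) area.
Plume center vt = 0.058 × 2200 = 127.6 m, so the well at 120 m is 7.6 m upgradient of the peak.
√(4πDt) = 18.96 m, giving peak height M/(n_e·A·√(4πDt)) = 49/(0.26 × 71 × 18.96) = 0.1400 kg/m³.
(x−vt)²/(4Dt) = (-7.6)²/(4 × 0.013 × 2200) = 0.5049; exp(−0.5049) = 0.6036.
C = 0.1400 × 0.6036 = 0.0845 kg/m³.

0.0845 kg/m³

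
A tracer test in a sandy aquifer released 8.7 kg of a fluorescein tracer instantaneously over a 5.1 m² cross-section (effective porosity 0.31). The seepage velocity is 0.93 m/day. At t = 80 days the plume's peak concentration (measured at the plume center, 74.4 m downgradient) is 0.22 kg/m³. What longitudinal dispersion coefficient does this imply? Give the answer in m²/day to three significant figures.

At the plume center C_max = M/(n_e·A·√(4πDt)), so D = M²/(4πt·(n_e·A·C_max)²).
n_e·A·C_max = 0.31 × 5.1 × 0.22 = 0.3478 kg/m.
D = 8.7²/(4π × 80 × 0.3478²) = 0.622 m²/day.

0.622 m²/day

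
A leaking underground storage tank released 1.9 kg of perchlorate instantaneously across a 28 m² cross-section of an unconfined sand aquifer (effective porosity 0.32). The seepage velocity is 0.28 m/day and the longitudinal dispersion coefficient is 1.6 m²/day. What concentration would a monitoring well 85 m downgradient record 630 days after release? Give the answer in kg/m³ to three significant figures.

For an instantaneous plane source, C(x,t) = M/(n_e·A·√(4πDt)) · exp(−(x−vt)²/(4Dt)), with n_e·A the pore (flow) area.
Plume center vt = 0.28 × 630 = 176.4 m, so the well at 85 m is 91.4 m upgradient of the peak.
√(4πDt) = 112.5 m, giving peak height M/(n_e·A·√(4πDt)) = 1.9/(0.32 × 28 × 112.5) = 0.001885 kg/m³.
(x−vt)²/(4Dt) = (-91.4)²/(4 × 1.6 × 630) = 2.072; exp(−2.072) = 0.1259.
C = 0.001885 × 0.1259 = 0.000237 kg/m³.

0.000237 kg/m³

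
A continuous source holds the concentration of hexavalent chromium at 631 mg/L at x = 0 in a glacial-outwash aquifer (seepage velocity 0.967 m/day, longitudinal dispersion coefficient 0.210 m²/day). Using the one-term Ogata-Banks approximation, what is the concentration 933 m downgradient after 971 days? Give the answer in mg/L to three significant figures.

389 mg/L

For a continuous step input, C/C₀ ≈ ½·erfc((x−vt)/(2√(Dt))).
vt = 0.967 × 971 = 938.957 m and 2√(Dt) = 2√(0.210 × 971) = 28.56 m.
Argument (x−vt)/(2√(Dt)) = (933 − 938.957)/28.56 = -0.2086; ½·erfc(-0.2086) = 0.6160.
C = 631 × 0.6160 = 389 mg/L.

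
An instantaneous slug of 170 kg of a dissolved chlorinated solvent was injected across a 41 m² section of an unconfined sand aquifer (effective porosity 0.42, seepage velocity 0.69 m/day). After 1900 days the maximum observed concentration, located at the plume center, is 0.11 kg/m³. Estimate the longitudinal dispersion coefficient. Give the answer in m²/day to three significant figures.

0.337 m²/day

At the plume center C_max = M/(n_e·A·√(4πDt)), so D = M²/(4πt·(n_e·A·C_max)²).
n_e·A·C_max = 0.42 × 41 × 0.11 = 1.894 kg/m.
D = 170²/(4π × 1900 × 1.894²) = 0.337 m²/day.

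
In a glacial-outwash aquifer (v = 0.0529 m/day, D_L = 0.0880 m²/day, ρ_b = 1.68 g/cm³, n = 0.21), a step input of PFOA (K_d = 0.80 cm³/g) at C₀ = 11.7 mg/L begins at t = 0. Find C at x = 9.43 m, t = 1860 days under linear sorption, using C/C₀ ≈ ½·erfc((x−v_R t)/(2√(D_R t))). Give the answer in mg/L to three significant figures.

Retardation factor R = 1 + ρ_b·K_d/n = 1 + 1.68 × 0.80/0.21 = 7.400.
Sorption retards both mechanisms: v_R = v/R = 0.007149 m/day, D_R = D/R = 0.01189 m²/day.
v_R·t = 0.007149 × 1860 = 13.29714 m; 2√(D_R t) = 9.405 m; argument = (9.43 − 13.29714)/9.405 = -0.4112.
C = C₀ × ½·erfc(-0.4112) = 11.7 × 0.7196 = 8.42 mg/L.

8.42 mg/L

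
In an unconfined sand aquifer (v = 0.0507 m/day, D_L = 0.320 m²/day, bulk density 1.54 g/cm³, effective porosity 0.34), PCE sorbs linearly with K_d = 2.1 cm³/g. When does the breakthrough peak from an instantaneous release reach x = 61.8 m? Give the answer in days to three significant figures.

11600 days

Retardation factor R = 1 + ρ_b·K_d/n = 1 + 1.54 × 2.1/0.34 = 10.51.
Sorption retards both mechanisms: v_R = v/R = 0.004824 m/day, D_R = D/R = 0.03045 m²/day.
Peak time from v_R²t² + 2D_R t − x² = 0: t = (√(D_R² + v_R²x²) − D_R)/v_R².
√(D_R² + v_R²x²) = √(0.03045² + 0.004824² × 61.8²) = 0.2997; v_R² = 2.327e-05.
t = (0.2997 − 0.03045)/2.327e-05 = 11600 days.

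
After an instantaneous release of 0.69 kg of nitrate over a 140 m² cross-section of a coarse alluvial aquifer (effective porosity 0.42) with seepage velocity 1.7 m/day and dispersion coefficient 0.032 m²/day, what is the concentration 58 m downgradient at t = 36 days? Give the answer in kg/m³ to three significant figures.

0.000334 kg/m³

For an instantaneous plane source, C(x,t) = M/(n_e·A·√(4πDt)) · exp(−(x−vt)²/(4Dt)), with n_e·A the pore (flow) area.
Plume center vt = 1.7 × 36 = 61.2 m, so the well at 58 m is 3.2 m upgradient of the peak.
√(4πDt) = 3.805 m, giving peak height M/(n_e·A·√(4πDt)) = 0.69/(0.42 × 140 × 3.805) = 0.003084 kg/m³.
(x−vt)²/(4Dt) = (-3.2)²/(4 × 0.032 × 36) = 2.222; exp(−2.222) = 0.1084.
C = 0.003084 × 0.1084 = 0.000334 kg/m³.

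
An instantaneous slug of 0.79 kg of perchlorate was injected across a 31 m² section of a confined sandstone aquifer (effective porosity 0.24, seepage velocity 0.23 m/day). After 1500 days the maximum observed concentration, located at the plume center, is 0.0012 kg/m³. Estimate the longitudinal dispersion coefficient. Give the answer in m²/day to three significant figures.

At the plume center C_max = M/(n_e·A·√(4πDt)), so D = M²/(4πt·(n_e·A·C_max)²).
n_e·A·C_max = 0.24 × 31 × 0.0012 = 0.008928 kg/m.
D = 0.79²/(4π × 1500 × 0.008928²) = 0.415 m²/day.

0.415 m²/day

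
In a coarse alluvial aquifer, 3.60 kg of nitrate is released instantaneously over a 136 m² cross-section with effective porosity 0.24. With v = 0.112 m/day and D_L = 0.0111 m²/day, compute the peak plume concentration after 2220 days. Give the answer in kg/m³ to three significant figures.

The peak of an instantaneous 1D plume sits at x = vt; there the Gaussian factor is 1 and C_max = M/(n_e·A·√(4πDt)), where n_e·A is the pore area the mass is dissolved in.
√(4πDt) = √(4π × 0.0111 × 2220) = 17.60 m, so C_max = 3.60/(0.24 × 136 × 17.60) = 0.00627 kg/m³.

0.00627 kg/m³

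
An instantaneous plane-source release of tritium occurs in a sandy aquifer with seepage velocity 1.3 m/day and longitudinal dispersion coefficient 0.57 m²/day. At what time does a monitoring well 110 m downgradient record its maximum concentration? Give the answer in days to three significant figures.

84.3 days

For the 1D instantaneous-source solution, setting ∂C/∂t = 0 at fixed x gives v²t² + 2Dt − x² = 0, so t = (√(D² + v²x²) − D)/v².
√(D² + v²x²) = √(0.57² + 1.3² × 110²) = 143.0; v² = 1.69.
t = (143.0 − 0.57)/1.69 = 84.3 days (vs. the pure-advection estimate x/v = 84.6 d).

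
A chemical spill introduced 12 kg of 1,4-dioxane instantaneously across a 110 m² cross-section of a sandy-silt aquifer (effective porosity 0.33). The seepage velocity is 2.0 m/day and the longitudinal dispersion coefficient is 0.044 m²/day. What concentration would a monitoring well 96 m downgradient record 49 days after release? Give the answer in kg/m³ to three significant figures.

0.0399 kg/m³

For an instantaneous plane source, C(x,t) = M/(n_e·A·√(4πDt)) · exp(−(x−vt)²/(4Dt)), with n_e·A the pore (flow) area.
Plume center vt = 2.0 × 49 = 98 m, so the well at 96 m is 2 m upgradient of the peak.
√(4πDt) = 5.205 m, giving peak height M/(n_e·A·√(4πDt)) = 12/(0.33 × 110 × 5.205) = 0.06351 kg/m³.
(x−vt)²/(4Dt) = (-2)²/(4 × 0.044 × 49) = 0.4638; exp(−0.4638) = 0.6289.
C = 0.06351 × 0.6289 = 0.0399 kg/m³.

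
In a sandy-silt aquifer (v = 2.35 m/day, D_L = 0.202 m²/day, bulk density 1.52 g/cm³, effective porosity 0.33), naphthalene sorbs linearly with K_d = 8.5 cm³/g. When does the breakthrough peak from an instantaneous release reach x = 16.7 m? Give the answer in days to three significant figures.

Retardation factor R = 1 + ρ_b·K_d/n = 1 + 1.52 × 8.5/0.33 = 40.15.
Sorption retards both mechanisms: v_R = v/R = 0.05853 m/day, D_R = D/R = 0.005031 m²/day.
Peak time from v_R²t² + 2D_R t − x² = 0: t = (√(D_R² + v_R²x²) − D_R)/v_R².
√(D_R² + v_R²x²) = √(0.005031² + 0.05853² × 16.7²) = 0.9775; v_R² = 0.003426.
t = (0.9775 − 0.005031)/0.003426 = 284 days.

284 days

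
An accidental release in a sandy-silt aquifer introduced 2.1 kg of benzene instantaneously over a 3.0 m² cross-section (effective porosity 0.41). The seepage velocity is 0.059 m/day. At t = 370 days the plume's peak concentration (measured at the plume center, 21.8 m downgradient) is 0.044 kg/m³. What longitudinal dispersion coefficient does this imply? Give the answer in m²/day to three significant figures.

At the plume center C_max = M/(n_e·A·√(4πDt)), so D = M²/(4πt·(n_e·A·C_max)²).
n_e·A·C_max = 0.41 × 3.0 × 0.044 = 0.05412 kg/m.
D = 2.1²/(4π × 370 × 0.05412²) = 0.324 m²/day.

0.324 m²/day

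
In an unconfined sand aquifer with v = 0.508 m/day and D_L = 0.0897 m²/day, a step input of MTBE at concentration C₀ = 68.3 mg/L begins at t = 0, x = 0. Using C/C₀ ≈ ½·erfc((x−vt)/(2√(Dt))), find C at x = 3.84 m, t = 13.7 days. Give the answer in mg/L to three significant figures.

For a continuous step input, C/C₀ ≈ ½·erfc((x−vt)/(2√(Dt))).
vt = 0.508 × 13.7 = 6.9596 m and 2√(Dt) = 2√(0.0897 × 13.7) = 2.217 m.
Argument (x−vt)/(2√(Dt)) = (3.84 − 6.9596)/2.217 = -1.407; ½·erfc(-1.407) = 0.9767.
C = 68.3 × 0.9767 = 66.7 mg/L.

66.7 mg/L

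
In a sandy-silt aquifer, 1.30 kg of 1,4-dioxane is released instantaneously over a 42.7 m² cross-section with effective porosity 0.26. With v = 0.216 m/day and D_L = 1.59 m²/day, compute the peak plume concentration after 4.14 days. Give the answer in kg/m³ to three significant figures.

0.0129 kg/m³

The peak of an instantaneous 1D plume sits at x = vt; there the Gaussian factor is 1 and C_max = M/(n_e·A·√(4πDt)), where n_e·A is the pore area the mass is dissolved in.
√(4πDt) = √(4π × 1.59 × 4.14) = 9.095 m, so C_max = 1.30/(0.26 × 42.7 × 9.095) = 0.0129 kg/m³.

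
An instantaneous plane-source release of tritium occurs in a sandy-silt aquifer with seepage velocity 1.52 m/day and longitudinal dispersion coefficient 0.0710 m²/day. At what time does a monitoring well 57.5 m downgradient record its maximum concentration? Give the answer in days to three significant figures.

For the 1D instantaneous-source solution, setting ∂C/∂t = 0 at fixed x gives v²t² + 2Dt − x² = 0, so t = (√(D² + v²x²) − D)/v².
√(D² + v²x²) = √(0.0710² + 1.52² × 57.5²) = 87.40; v² = 2.3104.
t = (87.40 − 0.0710)/2.3104 = 37.8 days (vs. the pure-advection estimate x/v = 37.8 d).

37.8 days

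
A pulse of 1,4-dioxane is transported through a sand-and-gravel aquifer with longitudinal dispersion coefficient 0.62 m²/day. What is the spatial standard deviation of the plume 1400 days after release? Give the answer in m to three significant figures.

Dispersive spreading gives a Gaussian with σ² = 2Dt; advection only shifts the center.
σ = √(2 × 0.62 × 1400) = 41.7 m.

41.7 m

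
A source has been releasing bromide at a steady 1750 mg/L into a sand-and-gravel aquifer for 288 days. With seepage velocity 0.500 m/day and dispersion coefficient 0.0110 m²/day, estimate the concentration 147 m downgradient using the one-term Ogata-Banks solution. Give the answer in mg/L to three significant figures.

204 mg/L

For a continuous step input, C/C₀ ≈ ½·erfc((x−vt)/(2√(Dt))).
vt = 0.500 × 288 = 144 m and 2√(Dt) = 2√(0.0110 × 288) = 3.560 m.
Argument (x−vt)/(2√(Dt)) = (147 − 144)/3.560 = 0.8427; ½·erfc(0.8427) = 0.1167.
C = 1750 × 0.1167 = 204 mg/L.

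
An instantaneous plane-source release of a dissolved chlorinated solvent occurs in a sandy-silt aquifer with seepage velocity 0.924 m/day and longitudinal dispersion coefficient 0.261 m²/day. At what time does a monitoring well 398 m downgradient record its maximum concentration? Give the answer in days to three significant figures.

For the 1D instantaneous-source solution, setting ∂C/∂t = 0 at fixed x gives v²t² + 2Dt − x² = 0, so t = (√(D² + v²x²) − D)/v².
√(D² + v²x²) = √(0.261² + 0.924² × 398²) = 367.8; v² = 0.853776.
t = (367.8 − 0.261)/0.853776 = 430 days (vs. the pure-advection estimate x/v = 431 d).

430 days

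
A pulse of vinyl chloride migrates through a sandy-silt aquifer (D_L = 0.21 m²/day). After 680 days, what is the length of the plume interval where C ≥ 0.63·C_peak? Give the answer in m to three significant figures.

The plume is Gaussian with σ = √(2Dt) = √(2 × 0.21 × 680) = 16.90 m.
C/C_peak = exp(−Δx²/(2σ²)) = 0.63 ⇒ Δx = σ·√(−2 ln 0.63) = 16.90 × 0.9613 = 16.25 m.
Width = 2Δx = 32.5 m.

32.5 m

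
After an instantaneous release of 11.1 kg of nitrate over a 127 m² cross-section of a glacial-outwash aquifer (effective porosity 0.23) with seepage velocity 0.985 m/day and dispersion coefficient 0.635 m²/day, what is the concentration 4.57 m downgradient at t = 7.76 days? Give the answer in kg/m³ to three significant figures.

For an instantaneous plane source, C(x,t) = M/(n_e·A·√(4πDt)) · exp(−(x−vt)²/(4Dt)), with n_e·A the pore (flow) area.
Plume center vt = 0.985 × 7.76 = 7.6436 m, so the well at 4.57 m is 3.0736 m upgradient of the peak.
√(4πDt) = 7.869 m, giving peak height M/(n_e·A·√(4πDt)) = 11.1/(0.23 × 127 × 7.869) = 0.04829 kg/m³.
(x−vt)²/(4Dt) = (-3.0736)²/(4 × 0.635 × 7.76) = 0.4793; exp(−0.4793) = 0.6192.
C = 0.04829 × 0.6192 = 0.0299 kg/m³.

0.0299 kg/m³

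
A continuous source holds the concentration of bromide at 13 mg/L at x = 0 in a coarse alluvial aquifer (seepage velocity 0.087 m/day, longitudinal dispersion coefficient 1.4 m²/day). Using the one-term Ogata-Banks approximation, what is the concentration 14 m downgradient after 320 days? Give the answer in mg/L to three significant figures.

For a continuous step input, C/C₀ ≈ ½·erfc((x−vt)/(2√(Dt))).
vt = 0.087 × 320 = 27.84 m and 2√(Dt) = 2√(1.4 × 320) = 42.33 m.
Argument (x−vt)/(2√(Dt)) = (14 − 27.84)/42.33 = -0.3270; ½·erfc(-0.3270) = 0.6781.
C = 13 × 0.6781 = 8.82 mg/L.

8.82 mg/L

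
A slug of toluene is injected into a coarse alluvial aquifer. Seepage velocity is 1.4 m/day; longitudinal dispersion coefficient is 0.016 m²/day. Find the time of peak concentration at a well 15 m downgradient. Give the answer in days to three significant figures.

For the 1D instantaneous-source solution, setting ∂C/∂t = 0 at fixed x gives v²t² + 2Dt − x² = 0, so t = (√(D² + v²x²) − D)/v².
√(D² + v²x²) = √(0.016² + 1.4² × 15²) = 21.00; v² = 1.96.
t = (21.00 − 0.016)/1.96 = 10.7 days (vs. the pure-advection estimate x/v = 10.7 d).

10.7 days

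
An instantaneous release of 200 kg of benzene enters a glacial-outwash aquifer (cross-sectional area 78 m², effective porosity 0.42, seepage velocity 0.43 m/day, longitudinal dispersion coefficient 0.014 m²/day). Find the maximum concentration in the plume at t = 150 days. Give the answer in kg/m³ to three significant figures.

1.19 kg/m³

The peak of an instantaneous 1D plume sits at x = vt; there the Gaussian factor is 1 and C_max = M/(n_e·A·√(4πDt)), where n_e·A is the pore area the mass is dissolved in.
√(4πDt) = √(4π × 0.014 × 150) = 5.137 m, so C_max = 200/(0.42 × 78 × 5.137) = 1.19 kg/m³.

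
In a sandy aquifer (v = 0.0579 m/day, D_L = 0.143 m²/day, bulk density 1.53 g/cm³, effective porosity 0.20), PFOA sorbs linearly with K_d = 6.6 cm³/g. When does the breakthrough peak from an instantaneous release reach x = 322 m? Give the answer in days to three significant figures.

284000 days

Retardation factor R = 1 + ρ_b·K_d/n = 1 + 1.53 × 6.6/0.20 = 51.49.
Sorption retards both mechanisms: v_R = v/R = 0.001124 m/day, D_R = D/R = 0.002777 m²/day.
Peak time from v_R²t² + 2D_R t − x² = 0: t = (√(D_R² + v_R²x²) − D_R)/v_R².
√(D_R² + v_R²x²) = √(0.002777² + 0.001124² × 322²) = 0.3619; v_R² = 1.263e-06.
t = (0.3619 − 0.002777)/1.263e-06 = 284000 days.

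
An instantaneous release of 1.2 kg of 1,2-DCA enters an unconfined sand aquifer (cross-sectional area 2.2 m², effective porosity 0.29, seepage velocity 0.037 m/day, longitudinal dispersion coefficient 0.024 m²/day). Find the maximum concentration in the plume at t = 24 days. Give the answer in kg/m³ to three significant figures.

The peak of an instantaneous 1D plume sits at x = vt; there the Gaussian factor is 1 and C_max = M/(n_e·A·√(4πDt)), where n_e·A is the pore area the mass is dissolved in.
√(4πDt) = √(4π × 0.024 × 24) = 2.690 m, so C_max = 1.2/(0.29 × 2.2 × 2.690) = 0.699 kg/m³.

0.699 kg/m³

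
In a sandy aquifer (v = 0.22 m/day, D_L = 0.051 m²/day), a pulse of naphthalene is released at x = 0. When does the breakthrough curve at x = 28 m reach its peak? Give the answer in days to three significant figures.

For the 1D instantaneous-source solution, setting ∂C/∂t = 0 at fixed x gives v²t² + 2Dt − x² = 0, so t = (√(D² + v²x²) − D)/v².
√(D² + v²x²) = √(0.051² + 0.22² × 28²) = 6.160; v² = 0.0484.
t = (6.160 − 0.051)/0.0484 = 126 days (vs. the pure-advection estimate x/v = 127 d).

126 days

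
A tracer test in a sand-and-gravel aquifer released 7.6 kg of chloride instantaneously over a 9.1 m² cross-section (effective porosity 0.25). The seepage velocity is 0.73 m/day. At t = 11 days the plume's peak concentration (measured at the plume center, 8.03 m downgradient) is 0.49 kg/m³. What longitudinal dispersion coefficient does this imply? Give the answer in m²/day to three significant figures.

At the plume center C_max = M/(n_e·A·√(4πDt)), so D = M²/(4πt·(n_e·A·C_max)²).
n_e·A·C_max = 0.25 × 9.1 × 0.49 = 1.115 kg/m.
D = 7.6²/(4π × 11 × 1.115²) = 0.336 m²/day.

0.336 m²/day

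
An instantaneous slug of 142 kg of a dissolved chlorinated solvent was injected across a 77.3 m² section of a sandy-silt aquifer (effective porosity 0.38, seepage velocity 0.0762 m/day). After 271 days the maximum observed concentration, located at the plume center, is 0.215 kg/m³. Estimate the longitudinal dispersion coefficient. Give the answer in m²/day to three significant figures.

0.148 m²/day

At the plume center C_max = M/(n_e·A·√(4πDt)), so D = M²/(4πt·(n_e·A·C_max)²).
n_e·A·C_max = 0.38 × 77.3 × 0.215 = 6.315 kg/m.
D = 142²/(4π × 271 × 6.315²) = 0.148 m²/day.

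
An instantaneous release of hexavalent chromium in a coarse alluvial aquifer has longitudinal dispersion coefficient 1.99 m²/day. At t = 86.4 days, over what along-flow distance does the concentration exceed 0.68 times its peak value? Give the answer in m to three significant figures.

The plume is Gaussian with σ = √(2Dt) = √(2 × 1.99 × 86.4) = 18.54 m.
C/C_peak = exp(−Δx²/(2σ²)) = 0.68 ⇒ Δx = σ·√(−2 ln 0.68) = 18.54 × 0.8783 = 16.28 m.
Width = 2Δx = 32.6 m.

32.6 m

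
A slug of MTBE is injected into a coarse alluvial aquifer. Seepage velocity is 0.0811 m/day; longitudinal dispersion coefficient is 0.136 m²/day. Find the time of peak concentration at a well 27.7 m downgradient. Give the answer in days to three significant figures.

For the 1D instantaneous-source solution, setting ∂C/∂t = 0 at fixed x gives v²t² + 2Dt − x² = 0, so t = (√(D² + v²x²) − D)/v².
√(D² + v²x²) = √(0.136² + 0.0811² × 27.7²) = 2.251; v² = 0.00657721.
t = (2.251 − 0.136)/0.00657721 = 322 days (vs. the pure-advection estimate x/v = 342 d).

322 days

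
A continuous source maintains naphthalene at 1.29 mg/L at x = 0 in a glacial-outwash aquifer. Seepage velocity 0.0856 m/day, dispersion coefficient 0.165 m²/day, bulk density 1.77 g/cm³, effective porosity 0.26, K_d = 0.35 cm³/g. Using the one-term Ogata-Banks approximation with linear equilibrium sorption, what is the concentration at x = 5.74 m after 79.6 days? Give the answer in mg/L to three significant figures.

Retardation factor R = 1 + ρ_b·K_d/n = 1 + 1.77 × 0.35/0.26 = 3.383.
Sorption retards both mechanisms: v_R = v/R = 0.02530 m/day, D_R = D/R = 0.04877 m²/day.
v_R·t = 0.02530 × 79.6 = 2.01388 m; 2√(D_R t) = 3.941 m; argument = (5.74 − 2.01388)/3.941 = 0.9455.
C = C₀ × ½·erfc(0.9455) = 1.29 × 0.09059 = 0.117 mg/L.

0.117 mg/L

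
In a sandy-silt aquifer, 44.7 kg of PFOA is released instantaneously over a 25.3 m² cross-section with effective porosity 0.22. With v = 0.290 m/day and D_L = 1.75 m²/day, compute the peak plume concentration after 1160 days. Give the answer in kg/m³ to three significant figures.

0.0503 kg/m³

The peak of an instantaneous 1D plume sits at x = vt; there the Gaussian factor is 1 and C_max = M/(n_e·A·√(4πDt)), where n_e·A is the pore area the mass is dissolved in.
√(4πDt) = √(4π × 1.75 × 1160) = 159.7 m, so C_max = 44.7/(0.22 × 25.3 × 159.7) = 0.0503 kg/m³.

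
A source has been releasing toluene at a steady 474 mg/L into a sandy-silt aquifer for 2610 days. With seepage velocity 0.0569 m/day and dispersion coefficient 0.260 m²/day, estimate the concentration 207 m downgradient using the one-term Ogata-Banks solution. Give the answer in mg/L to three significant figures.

26.6 mg/L

For a continuous step input, C/C₀ ≈ ½·erfc((x−vt)/(2√(Dt))).
vt = 0.0569 × 2610 = 148.509 m and 2√(Dt) = 2√(0.260 × 2610) = 52.10 m.
Argument (x−vt)/(2√(Dt)) = (207 − 148.509)/52.10 = 1.123; ½·erfc(1.123) = 0.05612.
C = 474 × 0.05612 = 26.6 mg/L.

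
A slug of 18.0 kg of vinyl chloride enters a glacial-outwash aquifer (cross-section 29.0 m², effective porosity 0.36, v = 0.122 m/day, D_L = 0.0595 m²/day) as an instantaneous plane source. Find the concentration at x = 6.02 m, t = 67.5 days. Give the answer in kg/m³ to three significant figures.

0.179 kg/m³

For an instantaneous plane source, C(x,t) = M/(n_e·A·√(4πDt)) · exp(−(x−vt)²/(4Dt)), with n_e·A the pore (flow) area.
Plume center vt = 0.122 × 67.5 = 8.235 m, so the well at 6.02 m is 2.215 m upgradient of the peak.
√(4πDt) = 7.104 m, giving peak height M/(n_e·A·√(4πDt)) = 18.0/(0.36 × 29.0 × 7.104) = 0.2427 kg/m³.
(x−vt)²/(4Dt) = (-2.215)²/(4 × 0.0595 × 67.5) = 0.3054; exp(−0.3054) = 0.7368.
C = 0.2427 × 0.7368 = 0.179 kg/m³.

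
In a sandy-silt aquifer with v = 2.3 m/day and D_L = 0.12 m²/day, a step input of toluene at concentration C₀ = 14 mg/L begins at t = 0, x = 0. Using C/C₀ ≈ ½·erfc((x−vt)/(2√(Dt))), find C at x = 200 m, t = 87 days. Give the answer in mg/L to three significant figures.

7.12 mg/L

For a continuous step input, C/C₀ ≈ ½·erfc((x−vt)/(2√(Dt))).
vt = 2.3 × 87 = 200.1 m and 2√(Dt) = 2√(0.12 × 87) = 6.462 m.
Argument (x−vt)/(2√(Dt)) = (200 − 200.1)/6.462 = -0.01548; ½·erfc(-0.01548) = 0.5087.
C = 14 × 0.5087 = 7.12 mg/L.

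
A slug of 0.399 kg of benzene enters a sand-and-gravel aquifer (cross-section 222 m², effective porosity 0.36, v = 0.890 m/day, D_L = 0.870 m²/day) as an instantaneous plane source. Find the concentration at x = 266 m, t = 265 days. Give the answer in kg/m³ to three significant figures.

3.46e-05 kg/m³

For an instantaneous plane source, C(x,t) = M/(n_e·A·√(4πDt)) · exp(−(x−vt)²/(4Dt)), with n_e·A the pore (flow) area.
Plume center vt = 0.890 × 265 = 235.85 m, so the well at 266 m is 30.15 m downgradient of the peak.
√(4πDt) = 53.83 m, giving peak height M/(n_e·A·√(4πDt)) = 0.399/(0.36 × 222 × 53.83) = 9.275e-05 kg/m³.
(x−vt)²/(4Dt) = (30.15)²/(4 × 0.870 × 265) = 0.9857; exp(−0.9857) = 0.3732.
C = 9.275e-05 × 0.3732 = 3.46e-05 kg/m³.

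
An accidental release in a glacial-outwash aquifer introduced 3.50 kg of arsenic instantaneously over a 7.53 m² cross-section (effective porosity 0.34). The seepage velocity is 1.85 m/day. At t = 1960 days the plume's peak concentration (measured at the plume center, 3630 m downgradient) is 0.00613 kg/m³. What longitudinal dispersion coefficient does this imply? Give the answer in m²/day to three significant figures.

2.02 m²/day

At the plume center C_max = M/(n_e·A·√(4πDt)), so D = M²/(4πt·(n_e·A·C_max)²).
n_e·A·C_max = 0.34 × 7.53 × 0.00613 = 0.01569 kg/m.
D = 3.50²/(4π × 1960 × 0.01569²) = 2.02 m²/day.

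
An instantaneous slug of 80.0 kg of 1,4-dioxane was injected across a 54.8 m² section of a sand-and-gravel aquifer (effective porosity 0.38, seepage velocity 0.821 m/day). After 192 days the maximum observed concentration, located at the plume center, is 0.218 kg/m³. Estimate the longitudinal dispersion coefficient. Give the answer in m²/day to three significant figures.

At the plume center C_max = M/(n_e·A·√(4πDt)), so D = M²/(4πt·(n_e·A·C_max)²).
n_e·A·C_max = 0.38 × 54.8 × 0.218 = 4.540 kg/m.
D = 80.0²/(4π × 192 × 4.540²) = 0.129 m²/day.

0.129 m²/day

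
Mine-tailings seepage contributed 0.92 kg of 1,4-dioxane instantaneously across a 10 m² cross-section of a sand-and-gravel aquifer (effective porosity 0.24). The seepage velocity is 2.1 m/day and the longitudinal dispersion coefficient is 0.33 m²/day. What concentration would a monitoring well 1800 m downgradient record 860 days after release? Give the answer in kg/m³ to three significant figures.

0.00622 kg/m³

For an instantaneous plane source, C(x,t) = M/(n_e·A·√(4πDt)) · exp(−(x−vt)²/(4Dt)), with n_e·A the pore (flow) area.
Plume center vt = 2.1 × 860 = 1806 m, so the well at 1800 m is 6 m upgradient of the peak.
√(4πDt) = 59.72 m, giving peak height M/(n_e·A·√(4πDt)) = 0.92/(0.24 × 10 × 59.72) = 0.006419 kg/m³.
(x−vt)²/(4Dt) = (-6)²/(4 × 0.33 × 860) = 0.03171; exp(−0.03171) = 0.9688.
C = 0.006419 × 0.9688 = 0.00622 kg/m³.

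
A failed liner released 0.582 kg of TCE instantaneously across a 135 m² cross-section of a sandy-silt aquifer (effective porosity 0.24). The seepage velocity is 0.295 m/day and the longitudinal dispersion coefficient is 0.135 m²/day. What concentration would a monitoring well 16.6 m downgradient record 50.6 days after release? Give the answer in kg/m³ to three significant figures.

0.00175 kg/m³

For an instantaneous plane source, C(x,t) = M/(n_e·A·√(4πDt)) · exp(−(x−vt)²/(4Dt)), with n_e·A the pore (flow) area.
Plume center vt = 0.295 × 50.6 = 14.927 m, so the well at 16.6 m is 1.673 m downgradient of the peak.
√(4πDt) = 9.265 m, giving peak height M/(n_e·A·√(4πDt)) = 0.582/(0.24 × 135 × 9.265) = 0.001939 kg/m³.
(x−vt)²/(4Dt) = (1.673)²/(4 × 0.135 × 50.6) = 0.1024; exp(−0.1024) = 0.9027.
C = 0.001939 × 0.9027 = 0.00175 kg/m³.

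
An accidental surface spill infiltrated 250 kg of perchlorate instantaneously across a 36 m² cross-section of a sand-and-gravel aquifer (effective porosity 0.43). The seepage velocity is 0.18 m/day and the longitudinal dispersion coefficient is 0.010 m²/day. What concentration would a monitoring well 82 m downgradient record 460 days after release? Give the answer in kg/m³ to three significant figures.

For an instantaneous plane source, C(x,t) = M/(n_e·A·√(4πDt)) · exp(−(x−vt)²/(4Dt)), with n_e·A the pore (flow) area.
Plume center vt = 0.18 × 460 = 82.8 m, so the well at 82 m is 0.8 m upgradient of the peak.
√(4πDt) = 7.603 m, giving peak height M/(n_e·A·√(4πDt)) = 250/(0.43 × 36 × 7.603) = 2.124 kg/m³.
(x−vt)²/(4Dt) = (-0.8)²/(4 × 0.010 × 460) = 0.03478; exp(−0.03478) = 0.9658.
C = 2.124 × 0.9658 = 2.05 kg/m³.

2.05 kg/m³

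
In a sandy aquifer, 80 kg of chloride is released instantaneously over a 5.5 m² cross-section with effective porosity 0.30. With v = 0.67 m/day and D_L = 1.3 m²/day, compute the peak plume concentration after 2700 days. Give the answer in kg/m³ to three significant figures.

0.231 kg/m³

The peak of an instantaneous 1D plume sits at x = vt; there the Gaussian factor is 1 and C_max = M/(n_e·A·√(4πDt)), where n_e·A is the pore area the mass is dissolved in.
√(4πDt) = √(4π × 1.3 × 2700) = 210.0 m, so C_max = 80/(0.30 × 5.5 × 210.0) = 0.231 kg/m³.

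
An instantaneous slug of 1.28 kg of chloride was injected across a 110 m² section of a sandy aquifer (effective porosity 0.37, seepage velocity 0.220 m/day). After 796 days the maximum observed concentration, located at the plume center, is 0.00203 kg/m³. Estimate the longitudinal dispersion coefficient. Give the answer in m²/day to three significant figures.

At the plume center C_max = M/(n_e·A·√(4πDt)), so D = M²/(4πt·(n_e·A·C_max)²).
n_e·A·C_max = 0.37 × 110 × 0.00203 = 0.08262 kg/m.
D = 1.28²/(4π × 796 × 0.08262²) = 0.0240 m²/day.

0.0240 m²/day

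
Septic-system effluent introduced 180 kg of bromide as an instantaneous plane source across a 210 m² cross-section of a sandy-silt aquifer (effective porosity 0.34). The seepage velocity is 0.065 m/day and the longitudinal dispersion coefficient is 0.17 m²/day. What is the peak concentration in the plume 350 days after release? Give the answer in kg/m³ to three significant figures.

0.0922 kg/m³

The peak of an instantaneous 1D plume sits at x = vt; there the Gaussian factor is 1 and C_max = M/(n_e·A·√(4πDt)), where n_e·A is the pore area the mass is dissolved in.
√(4πDt) = √(4π × 0.17 × 350) = 27.34 m, so C_max = 180/(0.34 × 210 × 27.34) = 0.0922 kg/m³.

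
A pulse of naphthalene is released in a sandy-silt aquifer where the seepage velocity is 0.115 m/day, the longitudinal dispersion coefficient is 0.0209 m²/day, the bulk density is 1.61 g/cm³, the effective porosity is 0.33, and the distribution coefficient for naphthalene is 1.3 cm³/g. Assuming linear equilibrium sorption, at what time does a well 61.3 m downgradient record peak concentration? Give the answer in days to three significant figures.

Retardation factor R = 1 + ρ_b·K_d/n = 1 + 1.61 × 1.3/0.33 = 7.342.
Sorption retards both mechanisms: v_R = v/R = 0.01566 m/day, D_R = D/R = 0.002847 m²/day.
Peak time from v_R²t² + 2D_R t − x² = 0: t = (√(D_R² + v_R²x²) − D_R)/v_R².
√(D_R² + v_R²x²) = √(0.002847² + 0.01566² × 61.3²) = 0.9600; v_R² = 0.0002452.
t = (0.9600 − 0.002847)/0.0002452 = 3900 days.

3900 days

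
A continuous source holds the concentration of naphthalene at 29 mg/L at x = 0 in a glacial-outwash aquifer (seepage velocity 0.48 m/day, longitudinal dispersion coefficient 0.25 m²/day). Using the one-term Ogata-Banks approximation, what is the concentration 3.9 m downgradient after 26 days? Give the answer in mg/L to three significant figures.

For a continuous step input, C/C₀ ≈ ½·erfc((x−vt)/(2√(Dt))).
vt = 0.48 × 26 = 12.48 m and 2√(Dt) = 2√(0.25 × 26) = 5.099 m.
Argument (x−vt)/(2√(Dt)) = (3.9 − 12.48)/5.099 = -1.683; ½·erfc(-1.683) = 0.9913.
C = 29 × 0.9913 = 28.7 mg/L.

28.7 mg/L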